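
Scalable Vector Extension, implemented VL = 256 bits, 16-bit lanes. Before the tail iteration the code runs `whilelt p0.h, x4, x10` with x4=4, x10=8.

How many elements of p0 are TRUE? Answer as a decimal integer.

lane count: 256 div 16 = 16
active while 4+j < 8, i.e. j ∈ [0,4) capped at 16 ⇒ 4

vl = 4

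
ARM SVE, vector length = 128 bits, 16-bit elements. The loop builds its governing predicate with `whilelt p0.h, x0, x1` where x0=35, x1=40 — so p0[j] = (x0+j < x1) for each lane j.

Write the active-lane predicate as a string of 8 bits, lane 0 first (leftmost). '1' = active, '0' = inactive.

register lanes = 128/16 = 8
active while 35+j < 40, i.e. j ∈ [0,5) capped at 8 ⇒ 5
bits (lane 0 leftmost): 11111000

predicate = 11111000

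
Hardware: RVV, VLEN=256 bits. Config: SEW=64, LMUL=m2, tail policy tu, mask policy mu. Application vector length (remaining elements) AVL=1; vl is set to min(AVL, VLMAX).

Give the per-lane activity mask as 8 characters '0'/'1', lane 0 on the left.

predicate = 10000000

VLMAX = VLEN×LMUL/SEW = 256×2/64 = 8
vl = min(AVL, VLMAX) = min(1, 8) = 1
bits (lane 0 leftmost): 10000000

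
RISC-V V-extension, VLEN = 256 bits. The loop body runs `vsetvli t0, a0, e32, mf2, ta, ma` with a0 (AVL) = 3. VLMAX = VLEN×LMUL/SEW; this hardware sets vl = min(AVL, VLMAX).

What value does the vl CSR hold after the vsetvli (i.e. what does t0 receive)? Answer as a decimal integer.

vl = 3

lanes per group: 256·1/2/32 = 4
AVL=3 ≤ VLMAX=4, so vl = 3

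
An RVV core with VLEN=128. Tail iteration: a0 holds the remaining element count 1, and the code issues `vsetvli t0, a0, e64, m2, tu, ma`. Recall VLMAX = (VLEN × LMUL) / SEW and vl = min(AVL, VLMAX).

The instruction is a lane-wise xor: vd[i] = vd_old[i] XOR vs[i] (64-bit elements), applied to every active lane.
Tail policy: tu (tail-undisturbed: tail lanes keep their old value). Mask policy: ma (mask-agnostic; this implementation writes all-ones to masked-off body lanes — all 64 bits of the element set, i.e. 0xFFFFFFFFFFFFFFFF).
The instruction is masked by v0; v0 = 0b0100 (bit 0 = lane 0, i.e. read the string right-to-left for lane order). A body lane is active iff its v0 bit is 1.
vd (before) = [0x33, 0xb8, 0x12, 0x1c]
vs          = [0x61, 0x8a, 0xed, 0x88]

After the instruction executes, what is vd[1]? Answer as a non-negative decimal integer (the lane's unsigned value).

lanes per group: 128·2/64 = 4
AVL=1 ≤ VLMAX=4, so vl = 1
vd[0] mask-off/ones -> 0xffffffffffffffff
vd[1] tail/keep -> 0xb8
vd[2] tail/keep -> 0x12
vd[3] tail/keep -> 0x1c

vd[1] = 184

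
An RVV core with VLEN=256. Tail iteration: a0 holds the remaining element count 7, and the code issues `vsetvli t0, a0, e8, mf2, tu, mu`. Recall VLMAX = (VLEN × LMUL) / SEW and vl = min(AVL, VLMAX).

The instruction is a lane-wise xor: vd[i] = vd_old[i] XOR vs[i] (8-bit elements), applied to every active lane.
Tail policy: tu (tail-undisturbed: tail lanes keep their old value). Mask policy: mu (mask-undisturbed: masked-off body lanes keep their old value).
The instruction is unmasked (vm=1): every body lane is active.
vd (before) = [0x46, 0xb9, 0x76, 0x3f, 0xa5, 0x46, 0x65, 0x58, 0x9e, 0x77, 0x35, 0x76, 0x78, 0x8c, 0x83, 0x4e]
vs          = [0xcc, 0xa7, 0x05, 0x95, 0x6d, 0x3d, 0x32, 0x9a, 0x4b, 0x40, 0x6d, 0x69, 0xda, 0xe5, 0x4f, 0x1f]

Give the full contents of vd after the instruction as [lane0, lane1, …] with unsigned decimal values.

vd = [138, 30, 115, 170, 200, 123, 87, 88, 158, 119, 53, 118, 120, 140, 131, 78]

lanes per group: 256·1/2/8 = 16
vl = min(AVL, VLMAX) = min(7, 16) = 7
lane  0: xor(0x46,0xcc) ⇒ 0x8a
lane  1: xor(0xb9,0xa7) ⇒ 0x1e
lane  2: xor(0x76,0x05) ⇒ 0x73
lane  3: xor(0x3f,0x95) ⇒ 0xaa
lane  4: xor(0xa5,0x6d) ⇒ 0xc8
lane  5: xor(0x46,0x3d) ⇒ 0x7b
lane  6: xor(0x65,0x32) ⇒ 0x57
lane  7: tail/keep ⇒ 0x58
lane  8: tail/keep ⇒ 0x9e
lane  9: tail/keep ⇒ 0x77
lane 10: tail/keep ⇒ 0x35
lane 11: tail/keep ⇒ 0x76
lane 12: tail/keep ⇒ 0x78
lane 13: tail/keep ⇒ 0x8c
lane 14: tail/keep ⇒ 0x83
lane 15: tail/keep ⇒ 0x4e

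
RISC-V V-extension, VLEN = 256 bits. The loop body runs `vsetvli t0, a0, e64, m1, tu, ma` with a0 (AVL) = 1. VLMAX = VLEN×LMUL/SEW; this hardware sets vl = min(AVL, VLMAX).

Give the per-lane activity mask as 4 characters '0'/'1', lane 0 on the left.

predicate = 1000

lanes per group: 256·1/64 = 4
AVL=1 ≤ VLMAX=4, so vl = 1
bits (lane 0 leftmost): 1000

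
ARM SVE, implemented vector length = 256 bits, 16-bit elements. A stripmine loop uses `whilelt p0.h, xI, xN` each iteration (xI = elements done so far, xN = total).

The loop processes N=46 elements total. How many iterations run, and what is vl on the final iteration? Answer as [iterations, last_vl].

register lanes = 256/16 = 16
N=46: ⌈46/16⌉ = 3 iters; last vl = 46 − 2×16 = 14

[iterations, last_vl] = [3, 14]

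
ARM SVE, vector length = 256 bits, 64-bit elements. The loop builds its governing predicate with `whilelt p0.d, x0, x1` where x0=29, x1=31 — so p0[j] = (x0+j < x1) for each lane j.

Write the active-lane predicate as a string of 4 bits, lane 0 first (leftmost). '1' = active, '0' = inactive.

256-bit reg / 64-bit elem → 4 lanes
active while 29+j < 31, i.e. j ∈ [0,2) capped at 4 ⇒ 2
bits (lane 0 leftmost): 1100

predicate = 1100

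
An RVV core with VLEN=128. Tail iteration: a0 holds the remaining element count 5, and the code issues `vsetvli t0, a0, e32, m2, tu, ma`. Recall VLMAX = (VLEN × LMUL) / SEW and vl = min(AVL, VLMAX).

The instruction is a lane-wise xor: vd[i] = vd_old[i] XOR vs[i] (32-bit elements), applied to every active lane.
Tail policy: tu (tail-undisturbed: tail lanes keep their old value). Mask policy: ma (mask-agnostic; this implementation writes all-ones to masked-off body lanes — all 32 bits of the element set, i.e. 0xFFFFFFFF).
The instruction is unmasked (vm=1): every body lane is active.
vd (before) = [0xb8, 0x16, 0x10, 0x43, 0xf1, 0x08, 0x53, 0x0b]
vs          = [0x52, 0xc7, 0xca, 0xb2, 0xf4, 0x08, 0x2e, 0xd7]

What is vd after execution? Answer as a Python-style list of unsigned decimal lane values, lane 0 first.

VLMAX = VLEN×LMUL/SEW = 128×2/32 = 8
vl ← min(5, 8) = 5
lane  0: xor(0xb8,0x52) ⇒ 0xea
lane  1: xor(0x16,0xc7) ⇒ 0xd1
lane  2: xor(0x10,0xca) ⇒ 0xda
lane  3: xor(0x43,0xb2) ⇒ 0xf1
lane  4: xor(0xf1,0xf4) ⇒ 0x05
lane  5: tail/keep ⇒ 0x08
lane  6: tail/keep ⇒ 0x53
lane  7: tail/keep ⇒ 0x0b

vd = [234, 209, 218, 241, 5, 8, 83, 11]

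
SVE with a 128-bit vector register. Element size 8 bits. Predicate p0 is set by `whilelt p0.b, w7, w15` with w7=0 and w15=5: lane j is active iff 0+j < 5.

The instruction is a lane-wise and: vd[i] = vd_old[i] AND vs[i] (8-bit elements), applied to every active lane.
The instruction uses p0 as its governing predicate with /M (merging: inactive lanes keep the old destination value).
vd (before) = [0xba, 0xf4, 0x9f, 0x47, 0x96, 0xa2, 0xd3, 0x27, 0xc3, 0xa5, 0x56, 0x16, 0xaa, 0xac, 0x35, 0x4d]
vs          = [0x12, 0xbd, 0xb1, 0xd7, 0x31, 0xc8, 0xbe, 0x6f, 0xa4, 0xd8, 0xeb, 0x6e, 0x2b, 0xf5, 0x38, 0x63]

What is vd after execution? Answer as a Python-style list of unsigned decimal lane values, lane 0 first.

vd = [18, 180, 145, 71, 16, 162, 211, 39, 195, 165, 86, 22, 170, 172, 53, 77]

register lanes = 128/8 = 16
active while 0+j < 5, i.e. j ∈ [0,5) capped at 16 ⇒ 5
[0] and(0xba,0x12) = 0x12
[1] and(0xf4,0xbd) = 0xb4
[2] and(0x9f,0xb1) = 0x91
[3] and(0x47,0xd7) = 0x47
[4] and(0x96,0x31) = 0x10
[5] tail/keep = 0xa2
[6] tail/keep = 0xd3
[7] tail/keep = 0x27
[8] tail/keep = 0xc3
[9] tail/keep = 0xa5
[10] tail/keep = 0x56
[11] tail/keep = 0x16
[12] tail/keep = 0xaa
[13] tail/keep = 0xac
[14] tail/keep = 0x35
[15] tail/keep = 0x4d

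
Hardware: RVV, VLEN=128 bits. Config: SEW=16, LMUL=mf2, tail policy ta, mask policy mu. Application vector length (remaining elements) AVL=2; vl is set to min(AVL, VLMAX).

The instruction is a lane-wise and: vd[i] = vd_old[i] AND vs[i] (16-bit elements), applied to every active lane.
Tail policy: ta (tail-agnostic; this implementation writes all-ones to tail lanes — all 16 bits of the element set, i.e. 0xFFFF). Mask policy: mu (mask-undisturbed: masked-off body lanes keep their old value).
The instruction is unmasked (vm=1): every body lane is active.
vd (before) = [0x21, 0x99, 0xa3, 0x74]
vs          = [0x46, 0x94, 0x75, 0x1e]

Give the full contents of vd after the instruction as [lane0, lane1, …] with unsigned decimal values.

VLMAX = (128 × 1/2) / 16 = 4 lanes
vl = min(AVL, VLMAX) = min(2, 4) = 2
[0] and(0x21,0x46) = 0x00
[1] and(0x99,0x94) = 0x90
[2] tail/ones = 0xffff
[3] tail/ones = 0xffff

vd = [0, 144, 65535, 65535]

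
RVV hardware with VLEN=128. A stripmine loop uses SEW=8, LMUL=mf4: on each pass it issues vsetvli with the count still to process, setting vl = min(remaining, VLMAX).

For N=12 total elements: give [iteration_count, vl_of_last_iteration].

lanes per group: 128·1/4/8 = 4
iterations = ceil(12/4) = 3; final-pass vl = 4

[iterations, last_vl] = [3, 4]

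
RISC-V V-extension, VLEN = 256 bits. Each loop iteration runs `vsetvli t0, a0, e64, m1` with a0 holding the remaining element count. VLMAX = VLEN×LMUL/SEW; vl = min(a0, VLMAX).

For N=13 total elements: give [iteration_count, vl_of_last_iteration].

[iterations, last_vl] = [4, 1]

lanes per group: 256·1/64 = 4
13 elements at 4/iter → 4 passes, remainder 1 on the last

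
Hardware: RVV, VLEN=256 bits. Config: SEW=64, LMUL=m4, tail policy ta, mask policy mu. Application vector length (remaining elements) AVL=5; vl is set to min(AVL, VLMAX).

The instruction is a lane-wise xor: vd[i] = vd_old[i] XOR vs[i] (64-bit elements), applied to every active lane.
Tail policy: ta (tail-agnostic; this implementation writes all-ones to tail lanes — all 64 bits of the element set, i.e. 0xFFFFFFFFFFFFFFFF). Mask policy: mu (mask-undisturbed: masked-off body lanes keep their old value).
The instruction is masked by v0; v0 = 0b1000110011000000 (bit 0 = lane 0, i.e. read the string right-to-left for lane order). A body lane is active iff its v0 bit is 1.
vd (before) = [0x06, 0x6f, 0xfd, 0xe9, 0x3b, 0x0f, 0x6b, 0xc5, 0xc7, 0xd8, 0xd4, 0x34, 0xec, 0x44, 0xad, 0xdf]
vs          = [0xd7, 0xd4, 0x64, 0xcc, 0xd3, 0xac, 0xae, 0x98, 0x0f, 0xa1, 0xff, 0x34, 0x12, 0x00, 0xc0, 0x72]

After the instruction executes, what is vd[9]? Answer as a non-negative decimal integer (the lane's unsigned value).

vd[9] = 18446744073709551615

VLMAX = VLEN×LMUL/SEW = 256×4/64 = 16
vl ← min(5, 16) = 5
lane  0: mask-off/keep ⇒ 0x06
lane  1: mask-off/keep ⇒ 0x6f
lane  2: mask-off/keep ⇒ 0xfd
lane  3: mask-off/keep ⇒ 0xe9
lane  4: mask-off/keep ⇒ 0x3b
lane  5: tail/ones ⇒ 0xffffffffffffffff
lane  6: tail/ones ⇒ 0xffffffffffffffff
lane  7: tail/ones ⇒ 0xffffffffffffffff
lane  8: tail/ones ⇒ 0xffffffffffffffff
lane  9: tail/ones ⇒ 0xffffffffffffffff
lane 10: tail/ones ⇒ 0xffffffffffffffff
lane 11: tail/ones ⇒ 0xffffffffffffffff
lane 12: tail/ones ⇒ 0xffffffffffffffff
lane 13: tail/ones ⇒ 0xffffffffffffffff
lane 14: tail/ones ⇒ 0xffffffffffffffff
lane 15: tail/ones ⇒ 0xffffffffffffffff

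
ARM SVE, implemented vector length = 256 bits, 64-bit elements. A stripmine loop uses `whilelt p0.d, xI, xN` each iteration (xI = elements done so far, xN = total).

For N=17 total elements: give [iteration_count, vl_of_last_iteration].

[iterations, last_vl] = [5, 1]

256-bit reg / 64-bit elem → 4 lanes
N=17: ⌈17/4⌉ = 5 iters; last vl = 17 − 4×4 = 1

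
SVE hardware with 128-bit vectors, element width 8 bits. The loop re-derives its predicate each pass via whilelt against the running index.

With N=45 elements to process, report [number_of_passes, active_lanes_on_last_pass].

register lanes = 128/8 = 16
N=45: ⌈45/16⌉ = 3 iters; last vl = 45 − 2×16 = 13

[iterations, last_vl] = [3, 13]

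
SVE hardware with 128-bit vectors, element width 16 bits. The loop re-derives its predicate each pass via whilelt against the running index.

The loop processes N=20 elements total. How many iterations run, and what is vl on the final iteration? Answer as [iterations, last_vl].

[iterations, last_vl] = [3, 4]

register lanes = 128/16 = 8
N=20: ⌈20/8⌉ = 3 iters; last vl = 20 − 2×8 = 4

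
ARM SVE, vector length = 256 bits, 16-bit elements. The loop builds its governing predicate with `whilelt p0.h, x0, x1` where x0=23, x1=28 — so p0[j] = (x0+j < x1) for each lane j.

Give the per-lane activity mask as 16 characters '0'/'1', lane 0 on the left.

predicate = 1111100000000000

lane count: 256 div 16 = 16
active while 23+j < 28, i.e. j ∈ [0,5) capped at 16 ⇒ 5
bits (lane 0 leftmost): 1111100000000000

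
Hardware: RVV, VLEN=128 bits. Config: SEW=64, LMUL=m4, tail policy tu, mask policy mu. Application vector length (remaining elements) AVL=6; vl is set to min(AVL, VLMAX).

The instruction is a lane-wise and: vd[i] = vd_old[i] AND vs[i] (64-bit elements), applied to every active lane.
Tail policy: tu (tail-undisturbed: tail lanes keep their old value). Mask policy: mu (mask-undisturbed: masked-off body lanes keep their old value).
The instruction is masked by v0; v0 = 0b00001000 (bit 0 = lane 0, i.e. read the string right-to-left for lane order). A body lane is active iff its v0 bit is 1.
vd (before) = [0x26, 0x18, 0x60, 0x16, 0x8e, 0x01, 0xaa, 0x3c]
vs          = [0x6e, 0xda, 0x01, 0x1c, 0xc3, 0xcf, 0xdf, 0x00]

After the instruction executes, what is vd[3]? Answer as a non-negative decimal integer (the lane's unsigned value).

VLMAX = (128 × 4) / 64 = 8 lanes
AVL=6 ≤ VLMAX=8, so vl = 6
vd[0] mask-off/keep -> 0x26
vd[1] mask-off/keep -> 0x18
vd[2] mask-off/keep -> 0x60
vd[3] and(0x16,0x1c) -> 0x14
vd[4] mask-off/keep -> 0x8e
vd[5] mask-off/keep -> 0x01
vd[6] tail/keep -> 0xaa
vd[7] tail/keep -> 0x3c

vd[3] = 20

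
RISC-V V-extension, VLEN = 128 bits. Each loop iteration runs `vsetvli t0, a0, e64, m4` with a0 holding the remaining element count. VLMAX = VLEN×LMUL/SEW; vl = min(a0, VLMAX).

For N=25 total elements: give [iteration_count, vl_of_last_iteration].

[iterations, last_vl] = [4, 1]

VLMAX = (128 × 4) / 64 = 8 lanes
25 elements at 8/iter → 4 passes, remainder 1 on the last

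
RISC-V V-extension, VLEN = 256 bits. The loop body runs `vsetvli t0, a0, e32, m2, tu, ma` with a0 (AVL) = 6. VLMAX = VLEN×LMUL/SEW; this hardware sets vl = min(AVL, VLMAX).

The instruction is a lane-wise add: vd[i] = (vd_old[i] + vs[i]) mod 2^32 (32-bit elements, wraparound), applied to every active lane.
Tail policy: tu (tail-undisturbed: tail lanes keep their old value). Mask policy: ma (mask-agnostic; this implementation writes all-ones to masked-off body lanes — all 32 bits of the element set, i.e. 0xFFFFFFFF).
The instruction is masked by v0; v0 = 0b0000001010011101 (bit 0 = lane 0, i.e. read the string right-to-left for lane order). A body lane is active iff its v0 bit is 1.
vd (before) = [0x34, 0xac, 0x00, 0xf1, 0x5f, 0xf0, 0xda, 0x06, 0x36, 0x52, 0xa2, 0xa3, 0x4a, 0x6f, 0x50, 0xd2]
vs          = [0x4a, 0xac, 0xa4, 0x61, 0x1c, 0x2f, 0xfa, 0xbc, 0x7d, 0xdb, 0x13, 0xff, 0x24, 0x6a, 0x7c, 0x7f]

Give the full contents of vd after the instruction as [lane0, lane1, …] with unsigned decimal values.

VLMAX = VLEN×LMUL/SEW = 256×2/32 = 16
vl = min(AVL, VLMAX) = min(6, 16) = 6
vd[0] add(0x34,0x4a) -> 0x7e
vd[1] mask-off/ones -> 0xffffffff
vd[2] add(0x00,0xa4) -> 0xa4
vd[3] add(0xf1,0x61) -> 0x152
vd[4] add(0x5f,0x1c) -> 0x7b
vd[5] mask-off/ones -> 0xffffffff
vd[6] tail/keep -> 0xda
vd[7] tail/keep -> 0x06
vd[8] tail/keep -> 0x36
vd[9] tail/keep -> 0x52
vd[10] tail/keep -> 0xa2
vd[11] tail/keep -> 0xa3
vd[12] tail/keep -> 0x4a
vd[13] tail/keep -> 0x6f
vd[14] tail/keep -> 0x50
vd[15] tail/keep -> 0xd2

vd = [126, 4294967295, 164, 338, 123, 4294967295, 218, 6, 54, 82, 162, 163, 74, 111, 80, 210]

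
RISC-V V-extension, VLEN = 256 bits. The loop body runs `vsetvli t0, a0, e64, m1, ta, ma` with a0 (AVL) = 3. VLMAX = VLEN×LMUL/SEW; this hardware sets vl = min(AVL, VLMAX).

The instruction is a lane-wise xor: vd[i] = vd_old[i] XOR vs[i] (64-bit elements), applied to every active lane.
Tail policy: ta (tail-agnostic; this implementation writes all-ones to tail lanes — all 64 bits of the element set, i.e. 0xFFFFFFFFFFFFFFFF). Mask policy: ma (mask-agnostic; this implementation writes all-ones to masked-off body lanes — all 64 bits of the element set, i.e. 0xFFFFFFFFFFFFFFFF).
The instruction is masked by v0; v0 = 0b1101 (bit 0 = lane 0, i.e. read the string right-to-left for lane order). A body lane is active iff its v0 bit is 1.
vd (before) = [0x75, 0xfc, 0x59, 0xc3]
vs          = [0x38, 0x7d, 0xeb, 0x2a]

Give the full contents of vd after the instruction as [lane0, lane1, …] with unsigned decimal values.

vd = [77, 18446744073709551615, 178, 18446744073709551615]

VLMAX = VLEN×LMUL/SEW = 256×1/64 = 4
vl = min(AVL, VLMAX) = min(3, 4) = 3
vd[0] xor(0x75,0x38) -> 0x4d
vd[1] mask-off/ones -> 0xffffffffffffffff
vd[2] xor(0x59,0xeb) -> 0xb2
vd[3] tail/ones -> 0xffffffffffffffff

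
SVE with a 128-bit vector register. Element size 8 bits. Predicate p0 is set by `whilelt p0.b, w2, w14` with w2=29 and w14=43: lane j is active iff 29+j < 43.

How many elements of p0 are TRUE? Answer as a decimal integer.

lane count: 128 div 8 = 16
whilelt: lane j active iff 29+j < 43 → j < 14 → 14 active

vl = 14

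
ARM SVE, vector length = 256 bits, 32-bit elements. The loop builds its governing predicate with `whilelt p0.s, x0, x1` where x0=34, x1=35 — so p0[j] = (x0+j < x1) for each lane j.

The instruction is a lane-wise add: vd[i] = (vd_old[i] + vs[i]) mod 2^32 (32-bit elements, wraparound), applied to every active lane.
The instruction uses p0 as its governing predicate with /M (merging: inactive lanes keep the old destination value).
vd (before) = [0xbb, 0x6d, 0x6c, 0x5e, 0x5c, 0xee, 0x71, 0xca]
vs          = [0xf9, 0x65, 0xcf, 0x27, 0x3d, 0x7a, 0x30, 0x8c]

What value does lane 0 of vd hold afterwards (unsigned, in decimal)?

lane count: 256 div 32 = 8
active while 34+j < 35, i.e. j ∈ [0,1) capped at 8 ⇒ 1
[0] add(0xbb,0xf9) = 0x1b4
[1] tail/keep = 0x6d
[2] tail/keep = 0x6c
[3] tail/keep = 0x5e
[4] tail/keep = 0x5c
[5] tail/keep = 0xee
[6] tail/keep = 0x71
[7] tail/keep = 0xca

vd[0] = 436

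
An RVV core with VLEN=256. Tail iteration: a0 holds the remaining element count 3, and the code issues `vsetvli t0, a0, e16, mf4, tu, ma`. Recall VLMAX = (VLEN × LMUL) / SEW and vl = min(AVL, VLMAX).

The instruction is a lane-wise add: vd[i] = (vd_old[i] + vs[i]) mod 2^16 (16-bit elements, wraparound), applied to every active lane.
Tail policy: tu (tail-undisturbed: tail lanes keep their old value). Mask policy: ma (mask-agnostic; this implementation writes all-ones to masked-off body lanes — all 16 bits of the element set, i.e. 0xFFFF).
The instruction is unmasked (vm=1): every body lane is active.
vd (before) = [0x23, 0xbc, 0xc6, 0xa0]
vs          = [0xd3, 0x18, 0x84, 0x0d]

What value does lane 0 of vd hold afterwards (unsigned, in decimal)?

vd[0] = 246

lanes per group: 256·1/4/16 = 4
AVL=3 ≤ VLMAX=4, so vl = 3
[0] add(0x23,0xd3) = 0xf6
[1] add(0xbc,0x18) = 0xd4
[2] add(0xc6,0x84) = 0x14a
[3] tail/keep = 0xa0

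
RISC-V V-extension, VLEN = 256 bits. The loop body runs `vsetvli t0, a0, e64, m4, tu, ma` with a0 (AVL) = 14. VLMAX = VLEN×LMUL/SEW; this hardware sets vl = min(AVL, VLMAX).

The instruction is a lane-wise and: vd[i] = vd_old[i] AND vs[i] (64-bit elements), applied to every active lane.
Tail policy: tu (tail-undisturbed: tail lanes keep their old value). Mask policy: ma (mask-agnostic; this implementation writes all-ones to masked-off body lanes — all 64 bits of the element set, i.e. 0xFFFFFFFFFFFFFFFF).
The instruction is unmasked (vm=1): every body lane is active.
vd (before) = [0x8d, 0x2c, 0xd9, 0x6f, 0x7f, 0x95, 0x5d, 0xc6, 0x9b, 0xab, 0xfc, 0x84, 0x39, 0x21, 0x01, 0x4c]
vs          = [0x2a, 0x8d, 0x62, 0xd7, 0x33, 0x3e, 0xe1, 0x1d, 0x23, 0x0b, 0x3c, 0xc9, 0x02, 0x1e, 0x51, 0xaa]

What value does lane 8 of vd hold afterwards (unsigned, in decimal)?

lanes per group: 256·4/64 = 16
vl = min(AVL, VLMAX) = min(14, 16) = 14
[0] and(0x8d,0x2a) = 0x08
[1] and(0x2c,0x8d) = 0x0c
[2] and(0xd9,0x62) = 0x40
[3] and(0x6f,0xd7) = 0x47
[4] and(0x7f,0x33) = 0x33
[5] and(0x95,0x3e) = 0x14
[6] and(0x5d,0xe1) = 0x41
[7] and(0xc6,0x1d) = 0x04
[8] and(0x9b,0x23) = 0x03
[9] and(0xab,0x0b) = 0x0b
[10] and(0xfc,0x3c) = 0x3c
[11] and(0x84,0xc9) = 0x80
[12] and(0x39,0x02) = 0x00
[13] and(0x21,0x1e) = 0x00
[14] tail/keep = 0x01
[15] tail/keep = 0x4c

vd[8] = 3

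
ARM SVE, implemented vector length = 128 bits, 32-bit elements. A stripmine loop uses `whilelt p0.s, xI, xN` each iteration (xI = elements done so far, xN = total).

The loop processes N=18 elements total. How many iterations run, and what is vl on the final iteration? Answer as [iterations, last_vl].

lane count: 128 div 32 = 4
18 elements at 4/iter → 5 passes, remainder 2 on the last

[iterations, last_vl] = [5, 2]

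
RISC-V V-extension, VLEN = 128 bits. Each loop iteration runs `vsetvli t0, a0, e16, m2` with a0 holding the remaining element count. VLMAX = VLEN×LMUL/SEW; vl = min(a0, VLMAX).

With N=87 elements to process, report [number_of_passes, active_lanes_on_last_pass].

[iterations, last_vl] = [6, 7]

lanes per group: 128·2/16 = 16
87 elements at 16/iter → 6 passes, remainder 7 on the last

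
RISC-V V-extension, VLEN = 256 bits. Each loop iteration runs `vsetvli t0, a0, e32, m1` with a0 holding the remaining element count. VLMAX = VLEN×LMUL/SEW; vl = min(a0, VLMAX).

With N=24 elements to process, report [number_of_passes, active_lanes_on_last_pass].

[iterations, last_vl] = [3, 8]

lanes per group: 256·1/32 = 8
N=24: ⌈24/8⌉ = 3 iters; last vl = 24 − 2×8 = 8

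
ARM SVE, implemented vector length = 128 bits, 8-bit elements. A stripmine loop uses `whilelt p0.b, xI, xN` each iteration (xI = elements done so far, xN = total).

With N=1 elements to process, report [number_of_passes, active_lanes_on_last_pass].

register lanes = 128/8 = 16
iterations = ceil(1/16) = 1; final-pass vl = 1

[iterations, last_vl] = [1, 1]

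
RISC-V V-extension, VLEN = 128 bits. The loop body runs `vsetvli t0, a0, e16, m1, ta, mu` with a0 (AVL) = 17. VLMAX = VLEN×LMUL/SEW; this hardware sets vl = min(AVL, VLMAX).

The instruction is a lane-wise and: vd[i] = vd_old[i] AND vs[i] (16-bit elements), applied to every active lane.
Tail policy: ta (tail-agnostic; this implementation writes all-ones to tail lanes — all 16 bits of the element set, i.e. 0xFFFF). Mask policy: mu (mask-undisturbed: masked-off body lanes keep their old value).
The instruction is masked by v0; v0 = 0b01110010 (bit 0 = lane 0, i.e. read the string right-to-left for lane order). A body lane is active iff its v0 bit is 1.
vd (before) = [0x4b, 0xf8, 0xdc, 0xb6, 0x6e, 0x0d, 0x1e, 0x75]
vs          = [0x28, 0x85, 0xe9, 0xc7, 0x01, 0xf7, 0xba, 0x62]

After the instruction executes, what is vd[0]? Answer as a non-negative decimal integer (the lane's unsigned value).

vd[0] = 75

VLMAX = (128 × 1) / 16 = 8 lanes
vl = min(AVL, VLMAX) = min(17, 8) = 8
lane  0: mask-off/keep ⇒ 0x4b
lane  1: and(0xf8,0x85) ⇒ 0x80
lane  2: mask-off/keep ⇒ 0xdc
lane  3: mask-off/keep ⇒ 0xb6
lane  4: and(0x6e,0x01) ⇒ 0x00
lane  5: and(0x0d,0xf7) ⇒ 0x05
lane  6: and(0x1e,0xba) ⇒ 0x1a
lane  7: mask-off/keep ⇒ 0x75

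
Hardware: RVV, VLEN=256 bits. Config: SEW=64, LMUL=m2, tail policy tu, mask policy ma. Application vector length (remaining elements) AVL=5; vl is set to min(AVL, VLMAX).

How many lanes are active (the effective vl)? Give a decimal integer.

lanes per group: 256·2/64 = 8
AVL=5 ≤ VLMAX=8, so vl = 5

vl = 5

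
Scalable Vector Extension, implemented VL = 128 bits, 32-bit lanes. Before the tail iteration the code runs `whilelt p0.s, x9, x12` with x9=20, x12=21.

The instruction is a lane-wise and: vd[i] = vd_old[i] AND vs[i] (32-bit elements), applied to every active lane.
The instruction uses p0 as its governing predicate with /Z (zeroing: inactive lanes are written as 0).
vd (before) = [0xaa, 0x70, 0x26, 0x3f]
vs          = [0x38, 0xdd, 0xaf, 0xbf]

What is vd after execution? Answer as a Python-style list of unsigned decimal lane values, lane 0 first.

lane count: 128 div 32 = 4
active while 20+j < 21, i.e. j ∈ [0,1) capped at 4 ⇒ 1
  i=0: and(0xaa,0x38) → 40
  i=1: tail/zero → 0
  i=2: tail/zero → 0
  i=3: tail/zero → 0

vd = [40, 0, 0, 0]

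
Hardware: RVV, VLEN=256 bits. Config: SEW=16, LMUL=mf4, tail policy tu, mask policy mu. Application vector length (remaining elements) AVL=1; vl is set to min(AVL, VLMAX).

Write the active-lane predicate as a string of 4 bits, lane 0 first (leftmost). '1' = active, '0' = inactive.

VLMAX = VLEN×LMUL/SEW = 256×1/4/16 = 4
vl ← min(1, 4) = 1
bits (lane 0 leftmost): 1000

predicate = 1000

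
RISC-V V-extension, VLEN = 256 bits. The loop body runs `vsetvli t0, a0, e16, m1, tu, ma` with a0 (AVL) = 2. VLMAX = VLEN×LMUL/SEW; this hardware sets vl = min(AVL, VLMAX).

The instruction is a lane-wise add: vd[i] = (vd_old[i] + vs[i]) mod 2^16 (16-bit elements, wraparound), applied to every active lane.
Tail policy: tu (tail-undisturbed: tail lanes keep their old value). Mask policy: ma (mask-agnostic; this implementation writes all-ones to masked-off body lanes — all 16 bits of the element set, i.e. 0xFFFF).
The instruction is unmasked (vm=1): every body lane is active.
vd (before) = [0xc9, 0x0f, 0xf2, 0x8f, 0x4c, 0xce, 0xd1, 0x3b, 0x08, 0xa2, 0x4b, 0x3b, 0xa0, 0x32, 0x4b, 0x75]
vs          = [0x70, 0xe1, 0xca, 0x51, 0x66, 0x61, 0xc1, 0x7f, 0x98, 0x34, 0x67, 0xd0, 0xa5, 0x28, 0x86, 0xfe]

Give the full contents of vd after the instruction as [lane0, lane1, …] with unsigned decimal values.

VLMAX = VLEN×LMUL/SEW = 256×1/16 = 16
vl ← min(2, 16) = 2
[0] add(0xc9,0x70) = 0x139
[1] add(0x0f,0xe1) = 0xf0
[2] tail/keep = 0xf2
[3] tail/keep = 0x8f
[4] tail/keep = 0x4c
[5] tail/keep = 0xce
[6] tail/keep = 0xd1
[7] tail/keep = 0x3b
[8] tail/keep = 0x08
[9] tail/keep = 0xa2
[10] tail/keep = 0x4b
[11] tail/keep = 0x3b
[12] tail/keep = 0xa0
[13] tail/keep = 0x32
[14] tail/keep = 0x4b
[15] tail/keep = 0x75

vd = [313, 240, 242, 143, 76, 206, 209, 59, 8, 162, 75, 59, 160, 50, 75, 117]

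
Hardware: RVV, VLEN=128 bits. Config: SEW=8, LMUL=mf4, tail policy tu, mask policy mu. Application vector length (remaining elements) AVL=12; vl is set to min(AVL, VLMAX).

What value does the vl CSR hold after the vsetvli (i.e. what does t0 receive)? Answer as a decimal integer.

vl = 4

lanes per group: 128·1/4/8 = 4
AVL=12 > VLMAX=4, so vl = 4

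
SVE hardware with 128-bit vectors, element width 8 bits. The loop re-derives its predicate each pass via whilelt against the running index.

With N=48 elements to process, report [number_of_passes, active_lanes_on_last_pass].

128-bit reg / 8-bit elem → 16 lanes
N=48: ⌈48/16⌉ = 3 iters; last vl = 48 − 2×16 = 16

[iterations, last_vl] = [3, 16]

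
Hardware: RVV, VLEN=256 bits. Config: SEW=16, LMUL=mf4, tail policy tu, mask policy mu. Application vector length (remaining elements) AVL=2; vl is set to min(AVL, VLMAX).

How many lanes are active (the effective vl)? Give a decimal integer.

VLMAX = VLEN×LMUL/SEW = 256×1/4/16 = 4
AVL=2 ≤ VLMAX=4, so vl = 2

vl = 2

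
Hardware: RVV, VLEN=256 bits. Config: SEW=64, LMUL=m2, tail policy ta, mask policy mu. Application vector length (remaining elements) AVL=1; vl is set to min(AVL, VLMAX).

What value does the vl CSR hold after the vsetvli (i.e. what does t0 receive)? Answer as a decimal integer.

vl = 1

VLMAX = (256 × 2) / 64 = 8 lanes
vl ← min(1, 8) = 1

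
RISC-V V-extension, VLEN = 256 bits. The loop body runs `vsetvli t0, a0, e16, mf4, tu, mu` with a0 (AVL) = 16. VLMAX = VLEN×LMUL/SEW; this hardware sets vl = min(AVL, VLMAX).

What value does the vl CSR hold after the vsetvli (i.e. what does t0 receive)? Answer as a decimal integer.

VLMAX = VLEN×LMUL/SEW = 256×1/4/16 = 4
vl = min(AVL, VLMAX) = min(16, 4) = 4

vl = 4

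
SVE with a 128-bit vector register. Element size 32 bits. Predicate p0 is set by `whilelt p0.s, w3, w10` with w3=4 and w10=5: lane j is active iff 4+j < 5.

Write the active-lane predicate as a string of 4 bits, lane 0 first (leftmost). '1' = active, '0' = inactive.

register lanes = 128/32 = 4
p0[j] = (4+j < 5); true for j=0..0 → 1 lanes set
bits (lane 0 leftmost): 1000

predicate = 1000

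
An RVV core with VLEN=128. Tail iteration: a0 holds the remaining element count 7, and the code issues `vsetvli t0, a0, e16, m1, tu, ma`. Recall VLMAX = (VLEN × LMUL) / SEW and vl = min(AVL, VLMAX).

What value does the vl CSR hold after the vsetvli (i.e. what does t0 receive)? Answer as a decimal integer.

vl = 7

VLMAX = VLEN×LMUL/SEW = 128×1/16 = 8
vl = min(AVL, VLMAX) = min(7, 8) = 7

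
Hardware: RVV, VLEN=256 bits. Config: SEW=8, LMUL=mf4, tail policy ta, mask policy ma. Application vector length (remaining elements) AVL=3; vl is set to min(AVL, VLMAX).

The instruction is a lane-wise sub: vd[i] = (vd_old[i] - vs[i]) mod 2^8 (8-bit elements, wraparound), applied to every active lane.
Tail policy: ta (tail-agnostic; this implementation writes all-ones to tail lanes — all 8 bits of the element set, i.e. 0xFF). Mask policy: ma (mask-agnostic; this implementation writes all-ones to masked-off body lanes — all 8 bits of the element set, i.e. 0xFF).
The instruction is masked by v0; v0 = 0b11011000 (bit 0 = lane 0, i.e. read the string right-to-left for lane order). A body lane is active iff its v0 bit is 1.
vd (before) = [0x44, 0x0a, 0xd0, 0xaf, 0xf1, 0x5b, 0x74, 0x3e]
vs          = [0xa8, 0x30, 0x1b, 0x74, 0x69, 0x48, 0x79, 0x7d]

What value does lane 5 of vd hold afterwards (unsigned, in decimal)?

vd[5] = 255

lanes per group: 256·1/4/8 = 8
AVL=3 ≤ VLMAX=8, so vl = 3
  i=0: mask-off/ones → 255
  i=1: mask-off/ones → 255
  i=2: mask-off/ones → 255
  i=3: tail/ones → 255
  i=4: tail/ones → 255
  i=5: tail/ones → 255
  i=6: tail/ones → 255
  i=7: tail/ones → 255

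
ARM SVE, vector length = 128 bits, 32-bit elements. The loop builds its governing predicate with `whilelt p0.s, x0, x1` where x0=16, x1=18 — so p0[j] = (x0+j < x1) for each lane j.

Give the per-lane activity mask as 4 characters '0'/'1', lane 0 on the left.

128-bit reg / 32-bit elem → 4 lanes
active while 16+j < 18, i.e. j ∈ [0,2) capped at 4 ⇒ 2
bits (lane 0 leftmost): 1100

predicate = 1100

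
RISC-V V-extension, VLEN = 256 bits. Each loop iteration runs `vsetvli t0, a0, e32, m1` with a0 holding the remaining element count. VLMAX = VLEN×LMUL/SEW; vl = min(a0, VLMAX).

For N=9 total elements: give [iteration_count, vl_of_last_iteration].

VLMAX = VLEN×LMUL/SEW = 256×1/32 = 8
9 elements at 8/iter → 2 passes, remainder 1 on the last

[iterations, last_vl] = [2, 1]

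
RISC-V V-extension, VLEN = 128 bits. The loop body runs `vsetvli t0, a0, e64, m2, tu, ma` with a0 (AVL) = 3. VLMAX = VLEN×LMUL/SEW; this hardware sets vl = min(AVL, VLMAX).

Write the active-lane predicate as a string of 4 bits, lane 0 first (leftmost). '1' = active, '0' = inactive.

predicate = 1110

lanes per group: 128·2/64 = 4
vl = min(AVL, VLMAX) = min(3, 4) = 3
bits (lane 0 leftmost): 1110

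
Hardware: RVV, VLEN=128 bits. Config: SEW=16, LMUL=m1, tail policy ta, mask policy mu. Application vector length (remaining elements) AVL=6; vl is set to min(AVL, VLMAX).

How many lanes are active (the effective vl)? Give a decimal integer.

VLMAX = VLEN×LMUL/SEW = 128×1/16 = 8
AVL=6 ≤ VLMAX=8, so vl = 6

vl = 6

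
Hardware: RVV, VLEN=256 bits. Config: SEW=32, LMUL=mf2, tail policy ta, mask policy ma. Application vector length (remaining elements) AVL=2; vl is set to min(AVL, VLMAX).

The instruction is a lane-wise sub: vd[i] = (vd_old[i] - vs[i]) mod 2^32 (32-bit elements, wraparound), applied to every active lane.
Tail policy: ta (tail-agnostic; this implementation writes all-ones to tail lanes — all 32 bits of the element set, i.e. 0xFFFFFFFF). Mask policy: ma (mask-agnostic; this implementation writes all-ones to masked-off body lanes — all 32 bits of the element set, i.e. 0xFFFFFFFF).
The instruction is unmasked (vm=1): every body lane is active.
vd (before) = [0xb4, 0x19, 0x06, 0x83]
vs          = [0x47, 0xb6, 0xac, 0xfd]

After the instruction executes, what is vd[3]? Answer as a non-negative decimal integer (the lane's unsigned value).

vd[3] = 4294967295

VLMAX = VLEN×LMUL/SEW = 256×1/2/32 = 4
vl ← min(2, 4) = 2
lane  0: sub(0xb4,0x47) ⇒ 0x6d
lane  1: sub(0x19,0xb6) ⇒ 0xffffff63
lane  2: tail/ones ⇒ 0xffffffff
lane  3: tail/ones ⇒ 0xffffffff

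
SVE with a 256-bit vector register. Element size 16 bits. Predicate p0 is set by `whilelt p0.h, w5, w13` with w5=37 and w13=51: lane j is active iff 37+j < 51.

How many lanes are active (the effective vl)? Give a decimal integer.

vl = 14

lane count: 256 div 16 = 16
whilelt: lane j active iff 37+j < 51 → j < 14 → 14 active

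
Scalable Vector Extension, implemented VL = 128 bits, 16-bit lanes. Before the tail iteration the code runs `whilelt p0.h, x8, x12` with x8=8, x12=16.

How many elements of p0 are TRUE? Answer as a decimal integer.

vl = 8

128-bit reg / 16-bit elem → 8 lanes
whilelt: lane j active iff 8+j < 16 → j < 8 → 8 active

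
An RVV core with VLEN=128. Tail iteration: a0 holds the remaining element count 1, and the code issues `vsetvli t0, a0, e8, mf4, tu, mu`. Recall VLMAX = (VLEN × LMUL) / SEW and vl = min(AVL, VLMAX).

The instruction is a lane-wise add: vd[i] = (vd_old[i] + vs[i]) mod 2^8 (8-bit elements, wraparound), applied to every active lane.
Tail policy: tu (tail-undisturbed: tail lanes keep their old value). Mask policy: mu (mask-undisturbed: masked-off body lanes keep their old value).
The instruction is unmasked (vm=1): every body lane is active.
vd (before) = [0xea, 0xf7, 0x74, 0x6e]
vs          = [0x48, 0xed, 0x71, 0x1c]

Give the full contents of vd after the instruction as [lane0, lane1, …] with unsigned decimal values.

vd = [50, 247, 116, 110]

VLMAX = VLEN×LMUL/SEW = 128×1/4/8 = 4
vl = min(AVL, VLMAX) = min(1, 4) = 1
  i=0: add(0xea,0x48) → 50
  i=1: tail/keep → 247
  i=2: tail/keep → 116
  i=3: tail/keep → 110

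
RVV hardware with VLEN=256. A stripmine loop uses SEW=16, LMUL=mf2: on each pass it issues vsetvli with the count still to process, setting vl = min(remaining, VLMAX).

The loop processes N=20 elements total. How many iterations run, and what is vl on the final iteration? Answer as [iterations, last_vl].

[iterations, last_vl] = [3, 4]

lanes per group: 256·1/2/16 = 8
20 elements at 8/iter → 3 passes, remainder 4 on the last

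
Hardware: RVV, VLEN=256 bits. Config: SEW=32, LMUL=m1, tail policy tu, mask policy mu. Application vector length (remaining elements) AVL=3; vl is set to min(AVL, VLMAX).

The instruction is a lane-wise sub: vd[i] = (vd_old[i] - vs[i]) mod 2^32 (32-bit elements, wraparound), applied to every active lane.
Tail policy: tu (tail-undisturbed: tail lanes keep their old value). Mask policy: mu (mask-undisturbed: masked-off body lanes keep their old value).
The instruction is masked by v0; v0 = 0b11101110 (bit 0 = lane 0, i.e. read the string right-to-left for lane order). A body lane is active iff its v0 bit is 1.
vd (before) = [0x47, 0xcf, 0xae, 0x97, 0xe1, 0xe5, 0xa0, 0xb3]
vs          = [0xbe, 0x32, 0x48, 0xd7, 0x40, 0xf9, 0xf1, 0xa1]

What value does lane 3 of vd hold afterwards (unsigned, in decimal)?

VLMAX = VLEN×LMUL/SEW = 256×1/32 = 8
vl = min(AVL, VLMAX) = min(3, 8) = 3
lane  0: mask-off/keep ⇒ 0x47
lane  1: sub(0xcf,0x32) ⇒ 0x9d
lane  2: sub(0xae,0x48) ⇒ 0x66
lane  3: tail/keep ⇒ 0x97
lane  4: tail/keep ⇒ 0xe1
lane  5: tail/keep ⇒ 0xe5
lane  6: tail/keep ⇒ 0xa0
lane  7: tail/keep ⇒ 0xb3

vd[3] = 151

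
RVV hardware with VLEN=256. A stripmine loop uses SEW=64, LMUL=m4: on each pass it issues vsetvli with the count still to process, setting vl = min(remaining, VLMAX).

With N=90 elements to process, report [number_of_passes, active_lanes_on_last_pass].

[iterations, last_vl] = [6, 10]

VLMAX = (256 × 4) / 64 = 16 lanes
90 elements at 16/iter → 6 passes, remainder 10 on the last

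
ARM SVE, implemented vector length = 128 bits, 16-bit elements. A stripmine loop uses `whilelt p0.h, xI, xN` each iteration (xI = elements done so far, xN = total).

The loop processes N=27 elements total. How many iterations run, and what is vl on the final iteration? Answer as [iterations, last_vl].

[iterations, last_vl] = [4, 3]

128-bit reg / 16-bit elem → 8 lanes
N=27: ⌈27/8⌉ = 4 iters; last vl = 27 − 3×8 = 3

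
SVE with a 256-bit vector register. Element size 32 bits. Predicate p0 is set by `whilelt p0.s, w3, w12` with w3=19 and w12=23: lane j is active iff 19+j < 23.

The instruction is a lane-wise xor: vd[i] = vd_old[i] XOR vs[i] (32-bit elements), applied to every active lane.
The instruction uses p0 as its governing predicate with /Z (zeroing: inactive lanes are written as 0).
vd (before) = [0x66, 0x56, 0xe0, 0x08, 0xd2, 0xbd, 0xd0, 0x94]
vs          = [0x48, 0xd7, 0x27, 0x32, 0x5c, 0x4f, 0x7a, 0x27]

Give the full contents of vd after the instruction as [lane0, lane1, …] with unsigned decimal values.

register lanes = 256/32 = 8
p0[j] = (19+j < 23); true for j=0..3 → 4 lanes set
  i=0: xor(0x66,0x48) → 46
  i=1: xor(0x56,0xd7) → 129
  i=2: xor(0xe0,0x27) → 199
  i=3: xor(0x08,0x32) → 58
  i=4: tail/zero → 0
  i=5: tail/zero → 0
  i=6: tail/zero → 0
  i=7: tail/zero → 0

vd = [46, 129, 199, 58, 0, 0, 0, 0]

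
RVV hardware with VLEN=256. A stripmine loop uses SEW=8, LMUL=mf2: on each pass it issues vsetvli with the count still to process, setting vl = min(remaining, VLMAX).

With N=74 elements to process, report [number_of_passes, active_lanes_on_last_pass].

lanes per group: 256·1/2/8 = 16
iterations = ceil(74/16) = 5; final-pass vl = 10

[iterations, last_vl] = [5, 10]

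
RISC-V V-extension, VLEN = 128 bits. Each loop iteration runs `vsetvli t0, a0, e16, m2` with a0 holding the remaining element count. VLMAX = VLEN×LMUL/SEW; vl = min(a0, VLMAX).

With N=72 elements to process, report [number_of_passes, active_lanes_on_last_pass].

VLMAX = (128 × 2) / 16 = 16 lanes
N=72: ⌈72/16⌉ = 5 iters; last vl = 72 − 4×16 = 8

[iterations, last_vl] = [5, 8]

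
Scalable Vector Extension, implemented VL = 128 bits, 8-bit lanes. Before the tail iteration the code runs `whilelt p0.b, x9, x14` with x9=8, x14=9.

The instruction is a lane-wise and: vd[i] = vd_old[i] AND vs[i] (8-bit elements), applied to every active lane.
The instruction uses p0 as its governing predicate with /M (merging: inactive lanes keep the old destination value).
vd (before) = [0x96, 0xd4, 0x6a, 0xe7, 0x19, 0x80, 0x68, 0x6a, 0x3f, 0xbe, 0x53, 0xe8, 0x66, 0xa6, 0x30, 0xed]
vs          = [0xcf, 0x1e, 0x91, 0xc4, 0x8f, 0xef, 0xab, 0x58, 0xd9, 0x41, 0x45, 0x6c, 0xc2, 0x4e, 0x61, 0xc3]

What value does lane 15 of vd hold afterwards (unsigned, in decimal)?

lane count: 128 div 8 = 16
p0[j] = (8+j < 9); true for j=0..0 → 1 lanes set
vd[0] and(0x96,0xcf) -> 0x86
vd[1] tail/keep -> 0xd4
vd[2] tail/keep -> 0x6a
vd[3] tail/keep -> 0xe7
vd[4] tail/keep -> 0x19
vd[5] tail/keep -> 0x80
vd[6] tail/keep -> 0x68
vd[7] tail/keep -> 0x6a
vd[8] tail/keep -> 0x3f
vd[9] tail/keep -> 0xbe
vd[10] tail/keep -> 0x53
vd[11] tail/keep -> 0xe8
vd[12] tail/keep -> 0x66
vd[13] tail/keep -> 0xa6
vd[14] tail/keep -> 0x30
vd[15] tail/keep -> 0xed

vd[15] = 237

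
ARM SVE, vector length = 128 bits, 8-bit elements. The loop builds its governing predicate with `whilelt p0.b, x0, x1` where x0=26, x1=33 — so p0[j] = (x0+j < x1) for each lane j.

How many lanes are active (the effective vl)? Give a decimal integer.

vl = 7

lane count: 128 div 8 = 16
p0[j] = (26+j < 33); true for j=0..6 → 7 lanes set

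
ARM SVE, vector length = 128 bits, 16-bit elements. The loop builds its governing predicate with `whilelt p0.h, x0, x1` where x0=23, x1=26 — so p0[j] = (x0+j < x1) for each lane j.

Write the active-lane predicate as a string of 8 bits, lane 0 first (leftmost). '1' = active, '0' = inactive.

register lanes = 128/16 = 8
whilelt: lane j active iff 23+j < 26 → j < 3 → 3 active
bits (lane 0 leftmost): 11100000

predicate = 11100000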